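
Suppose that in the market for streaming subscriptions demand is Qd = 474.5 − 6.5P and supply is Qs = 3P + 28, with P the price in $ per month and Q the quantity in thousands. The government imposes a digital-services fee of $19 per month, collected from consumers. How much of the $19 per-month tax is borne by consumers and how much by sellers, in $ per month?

Without the tax, 474.5 − 6.5P = 3P + 28 gives 9.5P = 446.5, so P* = $47 and Q* = 169.
With the tax collected from consumers, demand (in seller-price terms) shifts: Qd = 474.5 − 6.5(P + 19).
Solving gives Q = 130 with consumers paying $53 and sellers receiving $34 (the $19 wedge).
Burden on consumers: $6; on sellers: $13. (They sum to $19.)
The less price-elastic side of the market bears the larger share of a per-unit tax.

Consumers bear $6 per month; sellers bear $13 per month.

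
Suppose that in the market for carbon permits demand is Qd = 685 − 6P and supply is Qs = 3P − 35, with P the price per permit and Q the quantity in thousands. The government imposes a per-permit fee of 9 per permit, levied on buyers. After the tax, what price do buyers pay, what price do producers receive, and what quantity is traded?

Buyers pay 83; producers receive 74; quantity = 187.

Before the tax: set 685 − 6P = 3P − 35 → P* = 80, Q* = 205.
With the tax collected from buyers, demand (in seller-price terms) shifts: Qd = 685 − 6(P + 9).
Solving gives Q = 187 with buyers paying 83 and producers receiving 74 (the 9 wedge).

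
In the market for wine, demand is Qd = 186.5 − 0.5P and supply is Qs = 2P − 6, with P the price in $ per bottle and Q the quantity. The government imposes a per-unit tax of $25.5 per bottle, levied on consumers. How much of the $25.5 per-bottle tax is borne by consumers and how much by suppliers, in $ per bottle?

Consumers bear $20.4 per bottle; suppliers bear $5.1 per bottle.

Before the tax: set 186.5 − 0.5P = 2P − 6 → P* = $77, Q* = 148.
With the tax collected from consumers, demand (in seller-price terms) shifts: Qd = 186.5 − 0.5(P + 25.5).
New equilibrium: consumers pay $97.4, suppliers receive $71.9, Q = 137.8. (Wedge: Pb − Ps = 25.5.)
Burden on consumers: $20.4; on suppliers: $5.1. (They sum to $25.5.)
The less price-elastic side of the market bears the larger share of a per-unit tax.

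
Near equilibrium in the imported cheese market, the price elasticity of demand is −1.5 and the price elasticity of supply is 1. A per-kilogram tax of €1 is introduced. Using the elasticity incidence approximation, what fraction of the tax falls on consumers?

Consumers' share ≈ 0.4.

Incidence ratio: consumers' share ≈ εs / (εs + |εd|) = 1 / (1 + 1.5) = 0.4.
Supply is the less elastic side, so consumers bear the smaller share.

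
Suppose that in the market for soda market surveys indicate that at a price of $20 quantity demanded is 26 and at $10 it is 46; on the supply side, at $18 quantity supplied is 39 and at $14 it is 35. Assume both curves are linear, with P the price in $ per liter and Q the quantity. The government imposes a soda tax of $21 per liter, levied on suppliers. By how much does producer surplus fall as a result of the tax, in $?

Demand slope: (46 − 26)/(10 − 20) = -2, so Qd = 66 − 2P.
Supply slope: (35 − 39)/(14 − 18) = 1, so Qs = P + 21.
Without the tax, 66 − 2P = P + 21 gives 3P = 45, so P* = $15 and Q* = 36.
With the tax collected from suppliers, supply shifts: Qs = (P − 21) + 21.
New equilibrium: consumers pay $22, suppliers receive $1, Q = 22. (Wedge: Pb − Ps = 21.)
ΔPS is the trapezoid between Q = 22 and Q = 36 of height $14: ½ · (36 + 22) · 14 = $406.

Producer surplus falls by $406.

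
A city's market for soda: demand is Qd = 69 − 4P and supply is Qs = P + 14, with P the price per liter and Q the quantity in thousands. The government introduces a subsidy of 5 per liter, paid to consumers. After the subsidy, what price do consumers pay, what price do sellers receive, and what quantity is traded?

Consumers pay 10; sellers receive 15; quantity = 29.

Without the subsidy, 69 − 4P = P + 14 gives 5P = 55, so P* = 11 and Q* = 25.
With a per-unit subsidy paid to consumers, each effectively pays P − 5, so demand becomes Qd = 69 − 4(P − 5).
New equilibrium: consumers pay 10, sellers receive 15, Q = 29. (Wedge: Pb − Ps = −5.)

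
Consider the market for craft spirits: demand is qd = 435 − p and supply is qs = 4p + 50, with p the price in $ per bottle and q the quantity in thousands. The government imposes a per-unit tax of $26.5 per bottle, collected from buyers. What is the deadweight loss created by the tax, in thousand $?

Deadweight loss = $280.9 thousand.

Before the tax: set 435 − p = 4p + 50 → p* = $77, q* = 358.
With the tax collected from buyers, demand (in seller-price terms) shifts: qd = 435 − (p + 26.5).
New equilibrium: buyers pay $98.2, suppliers receive $71.7, q = 336.8. (Wedge: pb − ps = 26.5.)
Quantity falls by |ΔQ| = |358 − 336.8| = 21.2.
DWL = ½ · t · |ΔQ| = ½ · 26.5 · 21.2 = $280.9.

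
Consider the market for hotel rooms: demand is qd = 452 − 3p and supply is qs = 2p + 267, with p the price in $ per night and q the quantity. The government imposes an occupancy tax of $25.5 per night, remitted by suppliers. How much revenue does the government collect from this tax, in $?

Tax revenue = $7915.2.

Without the tax, 452 − 3p = 2p + 267 gives 5p = 185, so p* = $37 and q* = 341.
With the tax collected from suppliers, supply shifts: qs = 2(p − 25.5) + 267.
New equilibrium: buyers pay $47.2, suppliers receive $21.7, q = 310.4. (Wedge: pb − ps = 25.5.)
Revenue = t · Q = 25.5 · 310.4 = $7915.2.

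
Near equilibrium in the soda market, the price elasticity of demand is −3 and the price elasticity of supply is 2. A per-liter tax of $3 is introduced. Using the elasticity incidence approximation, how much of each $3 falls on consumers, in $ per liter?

Incidence ratio: consumers' share ≈ εs / (εs + |εd|) = 2 / (2 + 3) = 0.4.
So consumers bear ≈ 0.4 × $3 = $1.2; producers bear $1.8.

Consumers bear ≈ $1.2 per liter.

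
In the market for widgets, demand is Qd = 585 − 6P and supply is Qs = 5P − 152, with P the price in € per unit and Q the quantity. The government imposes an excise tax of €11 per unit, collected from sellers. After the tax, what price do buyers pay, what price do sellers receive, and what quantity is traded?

Before the tax: set 585 − 6P = 5P − 152 → P* = €67, Q* = 183.
With the tax collected from sellers, supply shifts: Qs = 5(P − 11) − 152.
New equilibrium: buyers pay €72, sellers receive €61, Q = 153. (Wedge: Pb − Ps = 11.)

Buyers pay €72; sellers receive €61; quantity = 153.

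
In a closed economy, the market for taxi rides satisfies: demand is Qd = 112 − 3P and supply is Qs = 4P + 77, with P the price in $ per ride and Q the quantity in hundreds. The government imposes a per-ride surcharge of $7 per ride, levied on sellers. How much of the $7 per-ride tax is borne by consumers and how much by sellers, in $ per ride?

Consumers bear $4 per ride; sellers bear $3 per ride.

Before the tax: set 112 − 3P = 4P + 77 → P* = $5, Q* = 97.
With the tax collected from sellers, supply shifts: Qs = 4(P − 7) + 77.
Solving gives Q = 85 with consumers paying $9 and sellers receiving $2 (the $7 wedge).
Burden on consumers: $4; on sellers: $3. (They sum to $7.)
The less price-elastic side of the market bears the larger share of a per-unit tax.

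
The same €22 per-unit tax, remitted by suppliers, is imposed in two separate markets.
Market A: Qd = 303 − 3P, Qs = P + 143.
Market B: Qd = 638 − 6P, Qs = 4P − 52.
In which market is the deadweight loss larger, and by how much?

Market B, by €399.3.

Market A: pre-tax P* = €40, Q* = 183; post-tax Q = 166.5; deadweight loss = €181.5.
Market B: pre-tax P* = €69, Q* = 224; post-tax Q = 171.2; deadweight loss = €580.8.
Difference: €181.5 vs €580.8 → market B is larger by €399.3.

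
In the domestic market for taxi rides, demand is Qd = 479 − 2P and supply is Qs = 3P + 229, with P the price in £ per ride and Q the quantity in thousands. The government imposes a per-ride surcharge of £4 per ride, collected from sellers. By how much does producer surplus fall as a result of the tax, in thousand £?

Without the tax, 479 − 2P = 3P + 229 gives 5P = 250, so P* = £50 and Q* = 379.
With the tax collected from sellers, supply shifts: Qs = 3(P − 4) + 229.
Solving gives Q = 374.2 with buyers paying £52.4 and sellers receiving £48.4 (the £4 wedge).
ΔPS is the trapezoid between Q = 374.2 and Q = 379 of height £1.6: ½ · (379 + 374.2) · 1.6 = £602.56.

Producer surplus falls by £602.56 thousand.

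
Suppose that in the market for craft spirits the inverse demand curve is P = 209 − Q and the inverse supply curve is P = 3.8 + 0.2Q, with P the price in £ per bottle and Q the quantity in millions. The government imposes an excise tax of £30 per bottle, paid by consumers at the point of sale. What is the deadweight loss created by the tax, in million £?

Deadweight loss = £375 million.

Rewrite in direct form: Qd = 209 − P and Qs = 5P − 19.
Without the tax, 209 − P = 5P − 19 gives 6P = 228, so P* = £38 and Q* = 171.
With the tax collected from consumers, demand (in seller-price terms) shifts: Qd = 209 − (P + 30).
Solving gives Q = 146 with consumers paying £63 and sellers receiving £33 (the £30 wedge).
Quantity falls by |ΔQ| = |171 − 146| = 25.
DWL = ½ · t · |ΔQ| = ½ · 30 · 25 = £375.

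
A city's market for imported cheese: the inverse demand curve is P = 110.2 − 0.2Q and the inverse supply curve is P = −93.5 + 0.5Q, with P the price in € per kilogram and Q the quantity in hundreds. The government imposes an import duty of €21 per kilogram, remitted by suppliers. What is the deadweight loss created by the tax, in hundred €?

Rewrite in direct form: Qd = 551 − 5P and Qs = 2P + 187.
Without the tax, 551 − 5P = 2P + 187 gives 7P = 364, so P* = €52 and Q* = 291.
With the tax collected from suppliers, supply shifts: Qs = 2(P − 21) + 187.
New equilibrium: buyers pay €58, suppliers receive €37, Q = 261. (Wedge: Pb − Ps = 21.)
Quantity falls by |ΔQ| = |291 − 261| = 30.
DWL = ½ · t · |ΔQ| = ½ · 21 · 30 = €315.

Deadweight loss = €315 hundred.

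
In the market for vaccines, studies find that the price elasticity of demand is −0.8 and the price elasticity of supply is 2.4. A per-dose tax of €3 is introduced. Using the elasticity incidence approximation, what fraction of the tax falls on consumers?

Consumers' share ≈ 0.75.

Incidence ratio: consumers' share ≈ εs / (εs + |εd|) = 2.4 / (2.4 + 0.8) = 0.75.
Supply is the more elastic side, so consumers bear the larger share.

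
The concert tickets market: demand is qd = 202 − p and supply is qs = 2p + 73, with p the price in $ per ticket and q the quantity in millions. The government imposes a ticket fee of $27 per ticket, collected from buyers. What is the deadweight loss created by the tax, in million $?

Deadweight loss = $243 million.

Before the tax: set 202 − p = 2p + 73 → p* = $43, q* = 159.
With the tax collected from buyers, demand (in seller-price terms) shifts: qd = 202 − (p + 27).
New equilibrium: buyers pay $61, producers receive $34, q = 141. (Wedge: pb − ps = 27.)
Quantity falls by |ΔQ| = |159 − 141| = 18.
DWL = ½ · t · |ΔQ| = ½ · 27 · 18 = $243.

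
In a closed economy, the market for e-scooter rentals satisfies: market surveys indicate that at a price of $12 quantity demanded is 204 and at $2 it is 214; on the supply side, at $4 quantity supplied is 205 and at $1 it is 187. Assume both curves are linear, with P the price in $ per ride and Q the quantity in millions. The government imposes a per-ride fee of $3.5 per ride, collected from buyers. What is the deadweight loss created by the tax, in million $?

Deadweight loss = $5.25 million.

Demand slope: (214 − 204)/(2 − 12) = -1, so Qd = 216 − P.
Supply slope: (187 − 205)/(1 − 4) = 6, so Qs = 6P + 181.
Without the tax, 216 − P = 6P + 181 gives 7P = 35, so P* = $5 and Q* = 211.
With the tax collected from buyers, demand (in seller-price terms) shifts: Qd = 216 − (P + 3.5).
New equilibrium: buyers pay $8, sellers receive $4.5, Q = 208. (Wedge: Pb − Ps = 3.5.)
Quantity falls by |ΔQ| = |211 − 208| = 3.
DWL = ½ · t · |ΔQ| = ½ · 3.5 · 3 = $5.25.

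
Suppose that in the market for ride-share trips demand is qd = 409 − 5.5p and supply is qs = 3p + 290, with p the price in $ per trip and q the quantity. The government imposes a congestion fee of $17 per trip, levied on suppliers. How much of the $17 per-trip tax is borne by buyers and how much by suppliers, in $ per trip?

Before the tax: set 409 − 5.5p = 3p + 290 → p* = $14, q* = 332.
With the tax collected from suppliers, supply shifts: qs = 3(p − 17) + 290.
New equilibrium: buyers pay $20, suppliers receive $3, q = 299. (Wedge: pb − ps = 17.)
Burden on buyers: $6; on suppliers: $11. (They sum to $17.)
The less price-elastic side of the market bears the larger share of a per-unit tax.

Buyers bear $6 per trip; suppliers bear $11 per trip.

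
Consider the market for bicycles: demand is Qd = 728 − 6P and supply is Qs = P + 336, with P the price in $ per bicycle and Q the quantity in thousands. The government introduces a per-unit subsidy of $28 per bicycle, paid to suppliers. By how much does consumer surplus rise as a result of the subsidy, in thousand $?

Consumer surplus rises by $1616 thousand.

Before the subsidy: set 728 − 6P = P + 336 → P* = $56, Q* = 392.
With a per-unit subsidy paid to suppliers, each receives P + 28 per unit sold, so supply becomes Qs = (P + 28) + 336.
Solving gives Q = 416 with buyers paying $52 and suppliers receiving $80 (the $28 wedge).
ΔCS is the trapezoid between Q = 416 and Q = 392 of height $4: ½ · (392 + 416) · 4 = $1616.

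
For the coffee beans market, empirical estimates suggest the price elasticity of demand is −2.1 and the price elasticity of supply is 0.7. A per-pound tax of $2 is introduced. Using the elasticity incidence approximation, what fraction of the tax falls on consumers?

Consumers' share ≈ 0.25.

Incidence ratio: consumers' share ≈ εs / (εs + |εd|) = 0.7 / (0.7 + 2.1) = 0.25.
Supply is the less elastic side, so consumers bear the smaller share.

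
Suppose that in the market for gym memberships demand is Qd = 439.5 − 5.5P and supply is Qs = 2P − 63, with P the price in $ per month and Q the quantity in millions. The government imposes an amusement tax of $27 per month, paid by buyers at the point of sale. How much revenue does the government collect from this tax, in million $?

Before the tax: set 439.5 − 5.5P = 2P − 63 → P* = $67, Q* = 71.
With the tax collected from buyers, demand (in seller-price terms) shifts: Qd = 439.5 − 5.5(P + 27).
Solving gives Q = 31.4 with buyers paying $74.2 and producers receiving $47.2 (the $27 wedge).
Revenue = t · Q = 27 · 31.4 = $847.8.

Tax revenue = $847.8 million.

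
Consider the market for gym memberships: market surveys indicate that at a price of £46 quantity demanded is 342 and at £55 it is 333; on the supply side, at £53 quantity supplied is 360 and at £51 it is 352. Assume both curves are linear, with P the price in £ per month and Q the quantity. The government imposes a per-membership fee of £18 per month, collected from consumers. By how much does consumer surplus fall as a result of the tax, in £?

Demand slope: (333 − 342)/(55 − 46) = -1, so Qd = 388 − P.
Supply slope: (352 − 360)/(51 − 53) = 4, so Qs = 4P + 148.
Without the tax, 388 − P = 4P + 148 gives 5P = 240, so P* = £48 and Q* = 340.
With the tax collected from consumers, demand (in seller-price terms) shifts: Qd = 388 − (P + 18).
Solving gives Q = 325.6 with consumers paying £62.4 and producers receiving £44.4 (the £18 wedge).
ΔCS is the trapezoid between Q = 325.6 and Q = 340 of height £14.4: ½ · (340 + 325.6) · 14.4 = £4792.32.

Consumer surplus falls by £4792.32.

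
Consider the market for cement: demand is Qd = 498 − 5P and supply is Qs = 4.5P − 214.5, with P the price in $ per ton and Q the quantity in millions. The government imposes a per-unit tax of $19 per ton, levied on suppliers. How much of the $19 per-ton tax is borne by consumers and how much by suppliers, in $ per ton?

Consumers bear $9 per ton; suppliers bear $10 per ton.

Without the tax, 498 − 5P = 4.5P − 214.5 gives 9.5P = 712.5, so P* = $75 and Q* = 123.
With the tax collected from suppliers, supply shifts: Qs = 4.5(P − 19) − 214.5.
New equilibrium: consumers pay $84, suppliers receive $65, Q = 78. (Wedge: Pb − Ps = 19.)
Burden on consumers: $9; on suppliers: $10. (They sum to $19.)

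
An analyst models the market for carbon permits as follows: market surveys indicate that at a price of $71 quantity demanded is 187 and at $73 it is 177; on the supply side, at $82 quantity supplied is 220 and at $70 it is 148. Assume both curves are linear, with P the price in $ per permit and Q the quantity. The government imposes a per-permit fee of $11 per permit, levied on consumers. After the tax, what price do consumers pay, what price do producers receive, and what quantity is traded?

Demand slope: (177 − 187)/(73 − 71) = -5, so Qd = 542 − 5P.
Supply slope: (148 − 220)/(70 − 82) = 6, so Qs = 6P − 272.
Before the tax: set 542 − 5P = 6P − 272 → P* = $74, Q* = 172.
With the tax collected from consumers, demand (in seller-price terms) shifts: Qd = 542 − 5(P + 11).
New equilibrium: consumers pay $80, producers receive $69, Q = 142. (Wedge: Pb − Ps = 11.)
The less price-elastic side of the market bears the larger share of a per-unit tax.

Consumers pay $80; producers receive $69; quantity = 142.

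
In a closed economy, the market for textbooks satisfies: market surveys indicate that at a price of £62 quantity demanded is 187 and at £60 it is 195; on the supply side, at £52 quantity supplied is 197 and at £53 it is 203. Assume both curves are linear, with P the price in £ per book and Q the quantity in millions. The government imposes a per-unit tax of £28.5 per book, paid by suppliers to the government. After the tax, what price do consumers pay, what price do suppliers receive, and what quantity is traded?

Demand slope: (195 − 187)/(60 − 62) = -4, so Qd = 435 − 4P.
Supply slope: (203 − 197)/(53 − 52) = 6, so Qs = 6P − 115.
Before the tax: set 435 − 4P = 6P − 115 → P* = £55, Q* = 215.
With the tax collected from suppliers, supply shifts: Qs = 6(P − 28.5) − 115.
Solving gives Q = 146.6 with consumers paying £72.1 and suppliers receiving £43.6 (the £28.5 wedge).
The less price-elastic side of the market bears the larger share of a per-unit tax.

Consumers pay £72.1; suppliers receive £43.6; quantity = 146.6.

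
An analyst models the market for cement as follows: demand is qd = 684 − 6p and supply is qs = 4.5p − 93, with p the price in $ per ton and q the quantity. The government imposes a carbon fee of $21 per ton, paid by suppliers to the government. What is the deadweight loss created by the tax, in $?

Without the tax, 684 − 6p = 4.5p − 93 gives 10.5p = 777, so p* = $74 and q* = 240.
With the tax collected from suppliers, supply shifts: qs = 4.5(p − 21) − 93.
New equilibrium: consumers pay $83, suppliers receive $62, q = 186. (Wedge: pb − ps = 21.)
Quantity falls by |ΔQ| = |240 − 186| = 54.
DWL = ½ · t · |ΔQ| = ½ · 21 · 54 = $567.

Deadweight loss = $567.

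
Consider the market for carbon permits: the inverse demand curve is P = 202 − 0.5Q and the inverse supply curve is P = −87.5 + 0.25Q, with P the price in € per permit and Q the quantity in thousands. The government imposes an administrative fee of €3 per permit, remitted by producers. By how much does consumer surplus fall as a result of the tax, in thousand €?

Consumer surplus falls by €768 thousand.

Rewrite in direct form: Qd = 404 − 2P and Qs = 4P + 350.
Before the tax: set 404 − 2P = 4P + 350 → P* = €9, Q* = 386.
With the tax collected from producers, supply shifts: Qs = 4(P − 3) + 350.
Solving gives Q = 382 with buyers paying €11 and producers receiving €8 (the €3 wedge).
ΔCS is the trapezoid between Q = 382 and Q = 386 of height €2: ½ · (386 + 382) · 2 = €768.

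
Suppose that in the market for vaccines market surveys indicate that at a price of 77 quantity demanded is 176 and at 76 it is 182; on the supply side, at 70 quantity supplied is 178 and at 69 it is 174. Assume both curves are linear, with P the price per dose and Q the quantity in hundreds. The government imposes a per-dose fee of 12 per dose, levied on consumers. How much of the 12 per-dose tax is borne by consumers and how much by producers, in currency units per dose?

Demand slope: (182 − 176)/(76 − 77) = -6, so Qd = 638 − 6P.
Supply slope: (174 − 178)/(69 − 70) = 4, so Qs = 4P − 102.
Before the tax: set 638 − 6P = 4P − 102 → P* = 74, Q* = 194.
With the tax collected from consumers, demand (in seller-price terms) shifts: Qd = 638 − 6(P + 12).
New equilibrium: consumers pay 78.8, producers receive 66.8, Q = 165.2. (Wedge: Pb − Ps = 12.)
Burden on consumers: 4.8; on producers: 7.2. (They sum to 12.)

Consumers bear 4.8 per dose; producers bear 7.2 per dose.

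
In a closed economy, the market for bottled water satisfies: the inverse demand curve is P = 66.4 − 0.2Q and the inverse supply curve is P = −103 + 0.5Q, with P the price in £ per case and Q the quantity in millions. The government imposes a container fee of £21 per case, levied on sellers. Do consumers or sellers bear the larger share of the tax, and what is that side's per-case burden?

Inverting to Q(P) form: Qd = 332 − 5P; Qs = 2P + 206.
Without the tax, 332 − 5P = 2P + 206 gives 7P = 126, so P* = £18 and Q* = 242.
With the tax collected from sellers, supply shifts: Qs = 2(P − 21) + 206.
Solving gives Q = 212 with consumers paying £24 and sellers receiving £3 (the £21 wedge).
Per-case burden: consumers £6, sellers £15.
Sellers take the larger share because supply is less price-elastic here (demand slope 5 vs supply slope 2).

Sellers bear the larger share: £15 per case.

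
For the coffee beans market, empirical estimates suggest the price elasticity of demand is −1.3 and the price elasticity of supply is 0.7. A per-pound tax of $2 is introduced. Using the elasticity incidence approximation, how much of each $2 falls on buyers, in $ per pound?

Buyers bear ≈ $0.7 per pound.

Incidence ratio: buyers' share ≈ εs / (εs + |εd|) = 0.7 / (0.7 + 1.3) = 0.35.
So buyers bear ≈ 0.35 × $2 = $0.7; suppliers bear $1.3.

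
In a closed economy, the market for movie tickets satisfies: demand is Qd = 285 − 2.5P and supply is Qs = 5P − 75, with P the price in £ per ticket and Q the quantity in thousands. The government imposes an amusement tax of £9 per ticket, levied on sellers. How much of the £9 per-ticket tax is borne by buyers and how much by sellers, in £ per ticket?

Buyers bear £6 per ticket; sellers bear £3 per ticket.

Before the tax: set 285 − 2.5P = 5P − 75 → P* = £48, Q* = 165.
With the tax collected from sellers, supply shifts: Qs = 5(P − 9) − 75.
New equilibrium: buyers pay £54, sellers receive £45, Q = 150. (Wedge: Pb − Ps = 9.)
Burden on buyers: £6; on sellers: £3. (They sum to £9.)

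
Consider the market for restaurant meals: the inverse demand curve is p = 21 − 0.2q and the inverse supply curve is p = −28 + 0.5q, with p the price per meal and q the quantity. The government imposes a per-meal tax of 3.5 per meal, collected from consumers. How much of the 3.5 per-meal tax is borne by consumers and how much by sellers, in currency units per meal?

Consumers bear 1 per meal; sellers bear 2.5 per meal.

Rewrite in direct form: qd = 105 − 5p and qs = 2p + 56.
Without the tax, 105 − 5p = 2p + 56 gives 7p = 49, so p* = 7 and q* = 70.
With the tax collected from consumers, demand (in seller-price terms) shifts: qd = 105 − 5(p + 3.5).
Solving gives q = 65 with consumers paying 8 and sellers receiving 4.5 (the 3.5 wedge).
Burden on consumers: 1; on sellers: 2.5. (They sum to 3.5.)
The less price-elastic side of the market bears the larger share of a per-unit tax.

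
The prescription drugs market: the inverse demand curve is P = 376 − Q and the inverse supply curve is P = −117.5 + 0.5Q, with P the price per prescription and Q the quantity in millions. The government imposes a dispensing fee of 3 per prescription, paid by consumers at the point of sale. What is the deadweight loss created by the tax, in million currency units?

Deadweight loss = 3 million.

Inverting to Q(P) form: Qd = 376 − P; Qs = 2P + 235.
Before the tax: set 376 − P = 2P + 235 → P* = 47, Q* = 329.
With the tax collected from consumers, demand (in seller-price terms) shifts: Qd = 376 − (P + 3).
New equilibrium: consumers pay 49, producers receive 46, Q = 327. (Wedge: Pb − Ps = 3.)
Quantity falls by |ΔQ| = |329 − 327| = 2.
DWL = ½ · t · |ΔQ| = ½ · 3 · 2 = 3.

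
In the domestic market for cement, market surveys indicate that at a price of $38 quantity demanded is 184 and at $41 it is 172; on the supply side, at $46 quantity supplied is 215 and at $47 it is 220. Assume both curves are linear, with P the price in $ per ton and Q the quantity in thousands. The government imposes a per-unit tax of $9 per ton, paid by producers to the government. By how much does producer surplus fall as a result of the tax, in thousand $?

Demand slope: (172 − 184)/(41 − 38) = -4, so Qd = 336 − 4P.
Supply slope: (220 − 215)/(47 − 46) = 5, so Qs = 5P − 15.
Without the tax, 336 − 4P = 5P − 15 gives 9P = 351, so P* = $39 and Q* = 180.
With the tax collected from producers, supply shifts: Qs = 5(P − 9) − 15.
New equilibrium: buyers pay $44, producers receive $35, Q = 160. (Wedge: Pb − Ps = 9.)
ΔPS is the trapezoid between Q = 160 and Q = 180 of height $4: ½ · (180 + 160) · 4 = $680.

Producer surplus falls by $680 thousand.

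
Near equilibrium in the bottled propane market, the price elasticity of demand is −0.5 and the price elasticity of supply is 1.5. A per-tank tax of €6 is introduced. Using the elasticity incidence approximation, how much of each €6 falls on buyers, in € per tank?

Incidence ratio: buyers' share ≈ εs / (εs + |εd|) = 1.5 / (1.5 + 0.5) = 0.75.
So buyers bear ≈ 0.75 × €6 = €4.5; producers bear €1.5.

Buyers bear ≈ €4.5 per tank.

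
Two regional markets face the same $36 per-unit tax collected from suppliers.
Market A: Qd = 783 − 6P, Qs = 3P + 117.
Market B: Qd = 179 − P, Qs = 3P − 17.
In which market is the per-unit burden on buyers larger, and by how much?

Market B, by $15.

Market A: pre-tax P* = $74, Q* = 339; post-tax Q = 267; per-unit burden on buyers = $12.
Market B: pre-tax P* = $49, Q* = 130; post-tax Q = 103; per-unit burden on buyers = $27.
Difference: $12 vs $27 → market B is larger by $15.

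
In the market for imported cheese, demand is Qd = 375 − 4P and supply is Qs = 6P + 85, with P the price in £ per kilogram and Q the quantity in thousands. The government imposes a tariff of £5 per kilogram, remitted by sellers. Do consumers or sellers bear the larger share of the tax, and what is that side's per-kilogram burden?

Without the tax, 375 − 4P = 6P + 85 gives 10P = 290, so P* = £29 and Q* = 259.
With the tax collected from sellers, supply shifts: Qs = 6(P − 5) + 85.
New equilibrium: consumers pay £32, sellers receive £27, Q = 247. (Wedge: Pb − Ps = 5.)
Per-kilogram burden: consumers £3, sellers £2.
Consumers take the larger share because demand is less price-elastic here (demand slope 4 vs supply slope 6).

Consumers bear the larger share: £3 per kilogram.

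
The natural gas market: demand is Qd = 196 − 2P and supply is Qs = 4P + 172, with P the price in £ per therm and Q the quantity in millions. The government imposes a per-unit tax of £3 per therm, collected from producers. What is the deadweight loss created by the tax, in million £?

Deadweight loss = £6 million.

Without the tax, 196 − 2P = 4P + 172 gives 6P = 24, so P* = £4 and Q* = 188.
With the tax collected from producers, supply shifts: Qs = 4(P − 3) + 172.
New equilibrium: buyers pay £6, producers receive £3, Q = 184. (Wedge: Pb − Ps = 3.)
Quantity falls by |ΔQ| = |188 − 184| = 4.
DWL = ½ · t · |ΔQ| = ½ · 3 · 4 = £6.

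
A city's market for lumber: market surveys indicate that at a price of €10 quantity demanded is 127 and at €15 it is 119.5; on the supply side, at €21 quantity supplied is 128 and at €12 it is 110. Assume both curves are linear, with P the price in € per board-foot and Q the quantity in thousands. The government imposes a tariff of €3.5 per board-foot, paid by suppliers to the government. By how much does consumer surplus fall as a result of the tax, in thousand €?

Demand slope: (119.5 − 127)/(15 − 10) = -1.5, so Qd = 142 − 1.5P.
Supply slope: (110 − 128)/(12 − 21) = 2, so Qs = 2P + 86.
Before the tax: set 142 − 1.5P = 2P + 86 → P* = €16, Q* = 118.
With the tax collected from suppliers, supply shifts: Qs = 2(P − 3.5) + 86.
New equilibrium: consumers pay €18, suppliers receive €14.5, Q = 115. (Wedge: Pb − Ps = 3.5.)
ΔCS is the trapezoid between Q = 115 and Q = 118 of height €2: ½ · (118 + 115) · 2 = €233.

Consumer surplus falls by €233 thousand.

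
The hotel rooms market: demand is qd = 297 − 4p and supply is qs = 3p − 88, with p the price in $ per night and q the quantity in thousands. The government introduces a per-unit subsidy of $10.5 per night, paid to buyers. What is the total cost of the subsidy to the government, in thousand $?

Without the subsidy, 297 − 4p = 3p − 88 gives 7p = 385, so p* = $55 and q* = 77.
With a per-unit subsidy paid to buyers, each effectively pays p − 10.5, so demand becomes qd = 297 − 4(p − 10.5).
New equilibrium: buyers pay $50.5, sellers receive $61, q = 95. (Wedge: pb − ps = −10.5.)
Outlay = t · Q = 10.5 · 95 = $997.5.

Government outlay = $997.5 thousand.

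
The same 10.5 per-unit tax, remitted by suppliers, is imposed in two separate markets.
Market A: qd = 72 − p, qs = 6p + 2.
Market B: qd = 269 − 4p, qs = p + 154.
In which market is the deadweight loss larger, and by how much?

Market A: pre-tax p* = 10, q* = 62; post-tax q = 53; deadweight loss = 47.25.
Market B: pre-tax p* = 23, q* = 177; post-tax q = 168.6; deadweight loss = 44.1.
Difference: 47.25 vs 44.1 → market A is larger by 3.15.

Market A, by 3.15.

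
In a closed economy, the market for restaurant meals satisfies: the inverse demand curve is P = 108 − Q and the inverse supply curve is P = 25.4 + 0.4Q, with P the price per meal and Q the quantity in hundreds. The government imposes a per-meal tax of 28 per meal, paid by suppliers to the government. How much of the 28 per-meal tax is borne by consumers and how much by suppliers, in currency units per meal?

Consumers bear 20 per meal; suppliers bear 8 per meal.

Inverting to Q(P) form: Qd = 108 − P; Qs = 2.5P − 63.5.
Without the tax, 108 − P = 2.5P − 63.5 gives 3.5P = 171.5, so P* = 49 and Q* = 59.
With the tax collected from suppliers, supply shifts: Qs = 2.5(P − 28) − 63.5.
New equilibrium: consumers pay 69, suppliers receive 41, Q = 39. (Wedge: Pb − Ps = 28.)
Burden on consumers: 20; on suppliers: 8. (They sum to 28.)
The less price-elastic side of the market bears the larger share of a per-unit tax.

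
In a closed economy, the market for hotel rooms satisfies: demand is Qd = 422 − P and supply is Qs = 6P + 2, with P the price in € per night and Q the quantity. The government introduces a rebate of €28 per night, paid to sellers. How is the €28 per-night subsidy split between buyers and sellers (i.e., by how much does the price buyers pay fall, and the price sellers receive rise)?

Before the subsidy: set 422 − P = 6P + 2 → P* = €60, Q* = 362.
With a per-unit subsidy paid to sellers, each receives P + 28 per unit sold, so supply becomes Qs = 6(P + 28) + 2.
Solving gives Q = 386 with buyers paying €36 and sellers receiving €64 (the €28 wedge).
Gain to buyers: €24; to sellers: €4. (They sum to €28.)

Buyers gain €24 per night; sellers gain €4 per night.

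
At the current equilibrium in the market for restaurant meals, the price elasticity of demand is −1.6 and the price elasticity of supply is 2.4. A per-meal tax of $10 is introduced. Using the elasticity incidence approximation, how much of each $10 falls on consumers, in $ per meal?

Consumers bear ≈ $6 per meal.

Incidence ratio: consumers' share ≈ εs / (εs + |εd|) = 2.4 / (2.4 + 1.6) = 0.6.
So consumers bear ≈ 0.6 × $10 = $6; producers bear $4.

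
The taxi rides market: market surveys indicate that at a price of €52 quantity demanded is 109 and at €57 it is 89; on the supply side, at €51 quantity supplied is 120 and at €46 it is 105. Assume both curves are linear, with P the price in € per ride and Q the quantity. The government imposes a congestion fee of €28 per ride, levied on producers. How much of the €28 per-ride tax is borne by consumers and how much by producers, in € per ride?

Consumers bear €12 per ride; producers bear €16 per ride.

Demand slope: (89 − 109)/(57 − 52) = -4, so Qd = 317 − 4P.
Supply slope: (105 − 120)/(46 − 51) = 3, so Qs = 3P − 33.
Without the tax, 317 − 4P = 3P − 33 gives 7P = 350, so P* = €50 and Q* = 117.
With the tax collected from producers, supply shifts: Qs = 3(P − 28) − 33.
New equilibrium: consumers pay €62, producers receive €34, Q = 69. (Wedge: Pb − Ps = 28.)
Burden on consumers: €12; on producers: €16. (They sum to €28.)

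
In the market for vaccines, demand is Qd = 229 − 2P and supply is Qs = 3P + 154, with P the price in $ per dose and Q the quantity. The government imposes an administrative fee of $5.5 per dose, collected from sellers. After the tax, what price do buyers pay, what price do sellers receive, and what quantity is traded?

Buyers pay $18.3; sellers receive $12.8; quantity = 192.4.

Without the tax, 229 − 2P = 3P + 154 gives 5P = 75, so P* = $15 and Q* = 199.
With the tax collected from sellers, supply shifts: Qs = 3(P − 5.5) + 154.
New equilibrium: buyers pay $18.3, sellers receive $12.8, Q = 192.4. (Wedge: Pb − Ps = 5.5.)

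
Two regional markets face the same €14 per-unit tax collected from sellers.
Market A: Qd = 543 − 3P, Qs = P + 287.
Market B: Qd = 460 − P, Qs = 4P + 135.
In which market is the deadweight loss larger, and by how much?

Market A: pre-tax P* = €64, Q* = 351; post-tax Q = 340.5; deadweight loss = €73.5.
Market B: pre-tax P* = €65, Q* = 395; post-tax Q = 383.8; deadweight loss = €78.4.
Difference: €73.5 vs €78.4 → market B is larger by €4.9.

Market B, by €4.9.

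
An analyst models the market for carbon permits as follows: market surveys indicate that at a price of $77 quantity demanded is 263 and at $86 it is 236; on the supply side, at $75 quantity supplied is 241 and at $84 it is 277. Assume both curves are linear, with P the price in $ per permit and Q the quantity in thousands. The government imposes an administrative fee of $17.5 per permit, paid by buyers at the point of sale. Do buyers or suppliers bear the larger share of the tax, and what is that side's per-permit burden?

Demand slope: (236 − 263)/(86 − 77) = -3, so Qd = 494 − 3P.
Supply slope: (277 − 241)/(84 − 75) = 4, so Qs = 4P − 59.
Without the tax, 494 − 3P = 4P − 59 gives 7P = 553, so P* = $79 and Q* = 257.
With the tax collected from buyers, demand (in seller-price terms) shifts: Qd = 494 − 3(P + 17.5).
Solving gives Q = 227 with buyers paying $89 and suppliers receiving $71.5 (the $17.5 wedge).
Per-permit burden: buyers $10, suppliers $7.5.
Buyers take the larger share because demand is less price-elastic here (demand slope 3 vs supply slope 4).
The less price-elastic side of the market bears the larger share of a per-unit tax.

Buyers bear the larger share: $10 per permit.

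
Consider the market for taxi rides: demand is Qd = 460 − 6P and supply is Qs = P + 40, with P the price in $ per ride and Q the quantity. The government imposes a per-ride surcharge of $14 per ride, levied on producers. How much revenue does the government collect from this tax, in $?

Tax revenue = $1232.

Without the tax, 460 − 6P = P + 40 gives 7P = 420, so P* = $60 and Q* = 100.
With the tax collected from producers, supply shifts: Qs = (P − 14) + 40.
Solving gives Q = 88 with consumers paying $62 and producers receiving $48 (the $14 wedge).
Revenue = t · Q = 14 · 88 = $1232.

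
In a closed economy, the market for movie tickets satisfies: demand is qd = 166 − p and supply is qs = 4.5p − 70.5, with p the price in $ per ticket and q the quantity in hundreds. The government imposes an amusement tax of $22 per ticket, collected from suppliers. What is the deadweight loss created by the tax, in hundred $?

Deadweight loss = $198 hundred.

Without the tax, 166 − p = 4.5p − 70.5 gives 5.5p = 236.5, so p* = $43 and q* = 123.
With the tax collected from suppliers, supply shifts: qs = 4.5(p − 22) − 70.5.
Solving gives q = 105 with buyers paying $61 and suppliers receiving $39 (the $22 wedge).
Quantity falls by |ΔQ| = |123 − 105| = 18.
DWL = ½ · t · |ΔQ| = ½ · 22 · 18 = $198.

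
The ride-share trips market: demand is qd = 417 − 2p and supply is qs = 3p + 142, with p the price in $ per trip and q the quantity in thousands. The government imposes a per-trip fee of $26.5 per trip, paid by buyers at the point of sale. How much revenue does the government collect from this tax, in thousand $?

Tax revenue = $7292.8 thousand.

Without the tax, 417 − 2p = 3p + 142 gives 5p = 275, so p* = $55 and q* = 307.
With the tax collected from buyers, demand (in seller-price terms) shifts: qd = 417 − 2(p + 26.5).
New equilibrium: buyers pay $70.9, producers receive $44.4, q = 275.2. (Wedge: pb − ps = 26.5.)
Revenue = t · Q = 26.5 · 275.2 = $7292.8.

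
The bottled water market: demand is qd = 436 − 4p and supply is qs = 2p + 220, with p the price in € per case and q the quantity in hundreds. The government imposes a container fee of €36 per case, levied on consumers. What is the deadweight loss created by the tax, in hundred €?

Deadweight loss = €864 hundred.

Before the tax: set 436 − 4p = 2p + 220 → p* = €36, q* = 292.
With the tax collected from consumers, demand (in seller-price terms) shifts: qd = 436 − 4(p + 36).
New equilibrium: consumers pay €48, sellers receive €12, q = 244. (Wedge: pb − ps = 36.)
Quantity falls by |ΔQ| = |292 − 244| = 48.
DWL = ½ · t · |ΔQ| = ½ · 36 · 48 = €864.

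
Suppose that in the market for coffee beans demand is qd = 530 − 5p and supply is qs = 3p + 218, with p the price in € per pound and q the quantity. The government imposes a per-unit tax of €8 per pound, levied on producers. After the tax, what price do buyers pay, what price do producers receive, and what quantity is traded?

Without the tax, 530 − 5p = 3p + 218 gives 8p = 312, so p* = €39 and q* = 335.
With the tax collected from producers, supply shifts: qs = 3(p − 8) + 218.
New equilibrium: buyers pay €42, producers receive €34, q = 320. (Wedge: pb − ps = 8.)

Buyers pay €42; producers receive €34; quantity = 320.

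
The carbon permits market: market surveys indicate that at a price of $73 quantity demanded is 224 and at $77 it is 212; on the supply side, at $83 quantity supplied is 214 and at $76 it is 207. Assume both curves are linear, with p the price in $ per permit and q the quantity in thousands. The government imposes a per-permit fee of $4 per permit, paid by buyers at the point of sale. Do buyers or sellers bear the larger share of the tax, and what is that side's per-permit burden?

Sellers bear the larger share: $3 per permit.

Demand slope: (212 − 224)/(77 − 73) = -3, so qd = 443 − 3p.
Supply slope: (207 − 214)/(76 − 83) = 1, so qs = p + 131.
Without the tax, 443 − 3p = p + 131 gives 4p = 312, so p* = $78 and q* = 209.
With the tax collected from buyers, demand (in seller-price terms) shifts: qd = 443 − 3(p + 4).
Solving gives q = 206 with buyers paying $79 and sellers receiving $75 (the $4 wedge).
Per-permit burden: buyers $1, sellers $3.
Sellers take the larger share because supply is less price-elastic here (demand slope 3 vs supply slope 1).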